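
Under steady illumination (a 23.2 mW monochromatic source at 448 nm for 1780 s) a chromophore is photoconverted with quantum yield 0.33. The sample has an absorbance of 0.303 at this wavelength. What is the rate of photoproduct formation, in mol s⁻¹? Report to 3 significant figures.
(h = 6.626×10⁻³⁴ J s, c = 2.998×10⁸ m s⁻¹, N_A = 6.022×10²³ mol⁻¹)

Photon energy at 448 nm: hc/λ = (6.626×10⁻³⁴)(2.998×10⁸)/(448×10⁻⁹) = 4.434×10⁻¹⁹ J.
Energy delivered: (23.2 mW)(1780 s) = 41.30 J.
Photons incident: 41.30 / 4.434×10⁻¹⁹ = 9.314×10¹⁹, i.e. 9.314×10¹⁹/6.022×10²³ = 1.547×10⁻⁴ mol.
Fraction absorbed: 1 − 10^(−0.303) = 0.5023.
Photons absorbed: 0.5023 × 1.547×10⁻⁴ = 7.771×10⁻⁵ mol.
Product formed: 0.33 × 7.771×10⁻⁵ = 2.564×10⁻⁵ mol.
Rate: 2.564×10⁻⁵ / 1780 s = 1.44×10⁻⁸ mol s⁻¹.

1.44×10⁻⁸ mol s⁻¹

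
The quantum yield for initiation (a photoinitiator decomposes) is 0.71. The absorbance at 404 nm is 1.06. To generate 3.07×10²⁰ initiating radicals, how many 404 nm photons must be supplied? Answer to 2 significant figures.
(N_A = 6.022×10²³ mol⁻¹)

4.7×10²⁰ photons

Product: 3.07×10²⁰ / 6.022×10²³ = 5.098×10⁻⁴ mol.
Photons that must be absorbed: 5.098×10⁻⁴ / 0.71 = 7.180×10⁻⁴ mol.
Fraction absorbed: 1 − 10^(−1.06) = 0.9129.
Incident photons needed: 7.180×10⁻⁴ / 0.9129 = 7.865×10⁻⁴ mol.
Photon count: 7.865×10⁻⁴ × 6.022×10²³ = 4.7×10²⁰.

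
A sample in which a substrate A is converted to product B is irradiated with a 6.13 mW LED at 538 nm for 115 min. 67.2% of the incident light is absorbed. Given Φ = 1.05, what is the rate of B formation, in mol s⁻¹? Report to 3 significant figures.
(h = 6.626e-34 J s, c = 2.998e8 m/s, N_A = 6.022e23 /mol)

Photon energy at 538 nm: hc/λ = (6.626e-34)(2.998e8)/(538e-9) = 3.692e-19 J.
Energy delivered: (6.13 mW)(6900 s) = 42.30 J.
Photons incident: 42.30 / 3.692e-19 = 1.146e20, i.e. 1.146e20/6.022e23 = 1.903e-4 mol.
Photons absorbed: 0.672 × 1.903e-4 = 1.279e-4 mol.
Product formed: 1.05 × 1.279e-4 = 1.343e-4 mol.
Rate: 1.343e-4 / 6900 s = 1.95e-8 mol s⁻¹.

1.95e-8 mol s⁻¹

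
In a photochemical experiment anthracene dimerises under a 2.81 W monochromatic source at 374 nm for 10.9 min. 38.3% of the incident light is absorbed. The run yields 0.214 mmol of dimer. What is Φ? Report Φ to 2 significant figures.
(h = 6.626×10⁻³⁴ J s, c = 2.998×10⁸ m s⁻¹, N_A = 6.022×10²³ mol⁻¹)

Φ = 0.097

Product: 0.214 mmol = 2.14×10⁻⁴ mol.
Photon energy at 374 nm: hc/λ = (6.626×10⁻³⁴)(2.998×10⁸)/(374×10⁻⁹) = 5.311×10⁻¹⁹ J.
Energy delivered: (2.81 W)(654 s) = 1838 J.
Photons incident: 1838 / 5.311×10⁻¹⁹ = 3.461×10²¹, i.e. 3.461×10²¹/6.022×10²³ = 0.005747 mol.
Photons absorbed: 0.383 × 0.005747 = 0.002201 mol.
Φ = 2.14×10⁻⁴ mol / 0.002201 mol photons = 0.097.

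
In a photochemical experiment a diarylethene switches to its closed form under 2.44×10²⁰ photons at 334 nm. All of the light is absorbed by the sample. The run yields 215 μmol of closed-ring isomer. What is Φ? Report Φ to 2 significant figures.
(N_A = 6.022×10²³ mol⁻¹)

Product: 215 μmol = 2.15×10⁻⁴ mol.
Moles of photons: 2.44×10²⁰ / 6.022×10²³ = 4.052×10⁻⁴ mol.
Φ = 2.15×10⁻⁴ mol / 4.052×10⁻⁴ mol photons = 0.53.

Φ = 0.53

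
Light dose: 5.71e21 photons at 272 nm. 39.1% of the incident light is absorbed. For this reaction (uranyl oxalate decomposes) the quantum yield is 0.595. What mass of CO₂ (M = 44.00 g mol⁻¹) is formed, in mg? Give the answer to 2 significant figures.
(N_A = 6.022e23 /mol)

Moles of photons: 5.71e21 / 6.022e23 = 0.009482 mol.
Photons absorbed: 0.391 × 0.009482 = 0.003707 mol.
Product: Φ × n_abs = 0.595 × 0.003707 = 0.002206 mol.
Mass: 0.002206 × 44.00 = 0.09706 g = 97 mg.

97 mg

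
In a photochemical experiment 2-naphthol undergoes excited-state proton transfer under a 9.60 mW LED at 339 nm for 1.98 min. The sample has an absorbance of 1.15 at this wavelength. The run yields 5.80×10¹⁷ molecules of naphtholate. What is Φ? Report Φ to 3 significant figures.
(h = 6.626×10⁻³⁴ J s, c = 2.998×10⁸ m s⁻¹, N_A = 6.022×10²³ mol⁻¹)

Φ = 0.321

Product: 5.80×10¹⁷ / 6.022×10²³ = 9.631×10⁻⁷ mol.
Photon energy at 339 nm: hc/λ = (6.626×10⁻³⁴)(2.998×10⁸)/(339×10⁻⁹) = 5.860×10⁻¹⁹ J.
Energy delivered: (9.60 mW)(118.8 s) = 1.140 J.
Photons incident: 1.140 / 5.860×10⁻¹⁹ = 1.945×10¹⁸, i.e. 1.945×10¹⁸/6.022×10²³ = 3.230×10⁻⁶ mol.
Fraction absorbed: 1 − 10^(−1.15) = 0.9292.
Photons absorbed: 0.9292 × 3.230×10⁻⁶ = 3.001×10⁻⁶ mol.
Φ = 9.631×10⁻⁷ mol / 3.001×10⁻⁶ mol photons = 0.321.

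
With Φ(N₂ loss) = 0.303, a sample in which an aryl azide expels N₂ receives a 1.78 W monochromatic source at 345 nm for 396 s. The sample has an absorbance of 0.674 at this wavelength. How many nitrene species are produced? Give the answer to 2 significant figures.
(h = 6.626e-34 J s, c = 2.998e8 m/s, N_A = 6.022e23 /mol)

Photon energy at 345 nm: hc/λ = (6.626e-34)(2.998e8)/(345e-9) = 5.758e-19 J.
Energy delivered: (1.78 W)(396 s) = 704.9 J.
Photons incident: 704.9 / 5.758e-19 = 1.224e21, i.e. 1.224e21/6.022e23 = 0.002033 mol.
Fraction absorbed: 1 − 10^(−0.674) = 0.7882.
Photons absorbed: 0.7882 × 0.002033 = 0.001602 mol.
Product: Φ × n_abs = 0.303 × 0.001602 = 4.854e-4 mol.
As a count: 4.854e-4 × 6.022e23 = 2.9e20.

2.9e20 species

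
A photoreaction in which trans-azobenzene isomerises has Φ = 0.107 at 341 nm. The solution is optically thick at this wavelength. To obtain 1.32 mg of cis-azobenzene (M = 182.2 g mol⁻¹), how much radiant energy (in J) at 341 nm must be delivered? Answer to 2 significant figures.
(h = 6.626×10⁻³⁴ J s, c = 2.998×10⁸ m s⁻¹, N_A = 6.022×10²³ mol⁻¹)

Product: 1.32 mg / 182.2 g mol⁻¹ = 7.245×10⁻⁶ mol.
Photons that must be absorbed: 7.245×10⁻⁶ / 0.107 = 6.771×10⁻⁵ mol.
Photon energy: hc/λ = 5.825×10⁻¹⁹ J; per mole, 3.508×10⁵ J mol⁻¹.
Energy required: 6.771×10⁻⁵ × 3.508×10⁵ = 24 J.

24 J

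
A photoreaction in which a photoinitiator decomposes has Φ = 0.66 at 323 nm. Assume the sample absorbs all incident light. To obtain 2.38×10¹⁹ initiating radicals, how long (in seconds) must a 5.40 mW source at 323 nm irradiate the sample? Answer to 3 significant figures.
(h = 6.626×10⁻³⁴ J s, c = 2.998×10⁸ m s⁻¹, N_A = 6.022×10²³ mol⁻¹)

Product: 2.38×10¹⁹ / 6.022×10²³ = 3.952×10⁻⁵ mol.
Photons that must be absorbed: 3.952×10⁻⁵ / 0.66 = 5.988×10⁻⁵ mol.
Photon energy: hc/λ = 6.150×10⁻¹⁹ J; per mole, 3.704×10⁵ J mol⁻¹.
Energy required: 5.988×10⁻⁵ × 3.704×10⁵ = 22.18 J.
Time: 22.18 J / 0.0054 W = 4110 s.

t ≈ 4110 s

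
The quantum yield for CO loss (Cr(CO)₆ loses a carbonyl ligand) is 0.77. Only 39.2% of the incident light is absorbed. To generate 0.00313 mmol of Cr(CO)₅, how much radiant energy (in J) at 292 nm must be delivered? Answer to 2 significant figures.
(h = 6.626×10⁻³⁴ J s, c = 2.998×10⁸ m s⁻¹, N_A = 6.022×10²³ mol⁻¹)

4.2 J

Product: 0.00313 mmol = 3.13×10⁻⁶ mol.
Photons that must be absorbed: 3.13×10⁻⁶ / 0.77 = 4.065×10⁻⁶ mol.
Incident photons needed: 4.065×10⁻⁶ / 0.392 = 1.037×10⁻⁵ mol.
Photon energy: hc/λ = 6.803×10⁻¹⁹ J; per mole, 4.097×10⁵ J mol⁻¹.
Energy required: 1.037×10⁻⁵ × 4.097×10⁵ = 4.2 J.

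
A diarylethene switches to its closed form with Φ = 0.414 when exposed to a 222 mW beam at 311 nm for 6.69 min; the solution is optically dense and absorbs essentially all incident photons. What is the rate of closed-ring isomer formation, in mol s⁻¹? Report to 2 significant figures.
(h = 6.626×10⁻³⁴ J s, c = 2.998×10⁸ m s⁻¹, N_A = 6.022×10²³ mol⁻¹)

Photon energy at 311 nm: hc/λ = (6.626×10⁻³⁴)(2.998×10⁸)/(311×10⁻⁹) = 6.387×10⁻¹⁹ J.
Energy delivered: (222 mW)(401.4 s) = 89.11 J.
Photons incident: 89.11 / 6.387×10⁻¹⁹ = 1.395×10²⁰, i.e. 1.395×10²⁰/6.022×10²³ = 2.317×10⁻⁴ mol.
Product formed: 0.414 × 2.317×10⁻⁴ = 9.592×10⁻⁵ mol.
Rate: 9.592×10⁻⁵ / 401.4 s = 2.4×10⁻⁷ mol s⁻¹.

2.4×10⁻⁷ mol s⁻¹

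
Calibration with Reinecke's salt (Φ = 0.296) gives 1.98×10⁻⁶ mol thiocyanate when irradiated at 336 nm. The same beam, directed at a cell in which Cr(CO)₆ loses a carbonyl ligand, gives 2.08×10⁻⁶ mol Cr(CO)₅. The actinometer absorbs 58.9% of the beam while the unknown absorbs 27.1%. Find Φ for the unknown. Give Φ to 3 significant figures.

Photons absorbed by the actinometer: 1.98×10⁻⁶ / 0.296 = 6.689×10⁻⁶ mol.
Incident flux: 6.689×10⁻⁶ / 0.589 = 1.136×10⁻⁵ einstein.
Absorbed by unknown: 0.271 × 1.136×10⁻⁵ = 3.079×10⁻⁶ mol.
Φ(unknown) = 2.08×10⁻⁶ / 3.079×10⁻⁶ = 0.676.

Φ = 0.676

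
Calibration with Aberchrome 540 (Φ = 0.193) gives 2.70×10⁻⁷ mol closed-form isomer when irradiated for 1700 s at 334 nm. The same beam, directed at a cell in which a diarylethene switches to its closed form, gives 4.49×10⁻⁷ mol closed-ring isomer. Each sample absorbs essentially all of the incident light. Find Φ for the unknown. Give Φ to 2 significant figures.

Φ = 0.32

Photons absorbed by the actinometer: 2.70×10⁻⁷ / 0.193 = 1.399×10⁻⁶ mol.
Φ(unknown) = 4.49×10⁻⁷ / 1.399×10⁻⁶ = 0.32.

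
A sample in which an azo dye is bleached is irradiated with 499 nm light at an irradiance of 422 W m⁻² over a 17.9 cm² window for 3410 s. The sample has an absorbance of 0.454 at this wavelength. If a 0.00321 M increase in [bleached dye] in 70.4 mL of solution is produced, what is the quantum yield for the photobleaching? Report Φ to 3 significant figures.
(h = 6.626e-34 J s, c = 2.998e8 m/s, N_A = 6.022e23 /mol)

Φ = 0.0324

Product: (0.00321 M)(0.0704 L) = 2.260e-4 mol.
Photon energy at 499 nm: hc/λ = (6.626e-34)(2.998e8)/(499e-9) = 3.981e-19 J.
Energy delivered: (422 W m⁻²)(17.9e-4 m²)(3410 s) = 2576 J.
Photons incident: 2576 / 3.981e-19 = 6.471e21, i.e. 6.471e21/6.022e23 = 0.01075 mol.
Fraction absorbed: 1 − 10^(−0.454) = 0.6484.
Photons absorbed: 0.6484 × 0.01075 = 0.006970 mol.
Φ = 2.260e-4 mol / 0.006970 mol photons = 0.0324.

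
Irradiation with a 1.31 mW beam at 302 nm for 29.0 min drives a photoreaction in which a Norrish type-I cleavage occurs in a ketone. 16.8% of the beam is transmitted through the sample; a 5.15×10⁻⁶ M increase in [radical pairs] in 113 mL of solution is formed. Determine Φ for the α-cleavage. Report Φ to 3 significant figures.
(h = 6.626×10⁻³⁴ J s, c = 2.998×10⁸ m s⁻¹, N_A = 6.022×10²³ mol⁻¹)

Φ = 0.122

Product: (5.15×10⁻⁶ M)(0.113 L) = 5.820×10⁻⁷ mol.
Photon energy at 302 nm: hc/λ = (6.626×10⁻³⁴)(2.998×10⁸)/(302×10⁻⁹) = 6.578×10⁻¹⁹ J.
Energy delivered: (1.31 mW)(1740 s) = 2.279 J.
Photons incident: 2.279 / 6.578×10⁻¹⁹ = 3.465×10¹⁸, i.e. 3.465×10¹⁸/6.022×10²³ = 5.754×10⁻⁶ mol.
Fraction absorbed: 1 − 16.8/100 = 0.8320.
Photons absorbed: 0.8320 × 5.754×10⁻⁶ = 4.787×10⁻⁶ mol.
Φ = 5.820×10⁻⁷ mol / 4.787×10⁻⁶ mol photons = 0.122.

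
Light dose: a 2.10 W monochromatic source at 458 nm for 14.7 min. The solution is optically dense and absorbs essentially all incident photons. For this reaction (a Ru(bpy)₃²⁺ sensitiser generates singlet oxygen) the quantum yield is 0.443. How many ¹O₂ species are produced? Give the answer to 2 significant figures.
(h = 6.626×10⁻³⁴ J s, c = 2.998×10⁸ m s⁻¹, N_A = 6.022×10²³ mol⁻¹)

Photon energy at 458 nm: hc/λ = (6.626×10⁻³⁴)(2.998×10⁸)/(458×10⁻⁹) = 4.337×10⁻¹⁹ J.
Energy delivered: (2.10 W)(882 s) = 1852 J.
Photons incident: 1852 / 4.337×10⁻¹⁹ = 4.270×10²¹, i.e. 4.270×10²¹/6.022×10²³ = 0.007091 mol.
Product: Φ × n_abs = 0.443 × 0.007091 = 0.003141 mol.
As a count: 0.003141 × 6.022×10²³ = 1.9×10²¹.

1.9×10²¹ species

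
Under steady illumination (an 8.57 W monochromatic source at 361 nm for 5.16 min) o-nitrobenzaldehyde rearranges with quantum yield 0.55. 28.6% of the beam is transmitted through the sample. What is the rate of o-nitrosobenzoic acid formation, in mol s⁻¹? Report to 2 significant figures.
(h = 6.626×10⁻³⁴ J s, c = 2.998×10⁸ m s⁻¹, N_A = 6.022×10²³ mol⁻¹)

1.0×10⁻⁵ mol s⁻¹

Photon energy at 361 nm: hc/λ = (6.626×10⁻³⁴)(2.998×10⁸)/(361×10⁻⁹) = 5.503×10⁻¹⁹ J.
Energy delivered: (8.57 W)(309.6 s) = 2653 J.
Photons incident: 2653 / 5.503×10⁻¹⁹ = 4.821×10²¹, i.e. 4.821×10²¹/6.022×10²³ = 0.008006 mol.
Fraction absorbed: 1 − 28.6/100 = 0.7140.
Photons absorbed: 0.7140 × 0.008006 = 0.005716 mol.
Product formed: 0.55 × 0.005716 = 0.003144 mol.
Rate: 0.003144 / 309.6 s = 1.0×10⁻⁵ mol s⁻¹.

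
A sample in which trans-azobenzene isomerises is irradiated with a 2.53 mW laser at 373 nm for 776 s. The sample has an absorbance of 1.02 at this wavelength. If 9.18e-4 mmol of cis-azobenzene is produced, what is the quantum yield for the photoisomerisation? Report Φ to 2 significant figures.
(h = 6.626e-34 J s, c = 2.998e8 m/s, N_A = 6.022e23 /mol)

Φ = 0.17

Product: 9.18e-4 mmol = 9.18e-7 mol.
Photon energy at 373 nm: hc/λ = (6.626e-34)(2.998e8)/(373e-9) = 5.326e-19 J.
Energy delivered: (2.53 mW)(776 s) = 1.963 J.
Photons incident: 1.963 / 5.326e-19 = 3.686e18, i.e. 3.686e18/6.022e23 = 6.121e-6 mol.
Fraction absorbed: 1 − 10^(−1.02) = 0.9045.
Photons absorbed: 0.9045 × 6.121e-6 = 5.536e-6 mol.
Φ = 9.18e-7 mol / 5.536e-6 mol photons = 0.17.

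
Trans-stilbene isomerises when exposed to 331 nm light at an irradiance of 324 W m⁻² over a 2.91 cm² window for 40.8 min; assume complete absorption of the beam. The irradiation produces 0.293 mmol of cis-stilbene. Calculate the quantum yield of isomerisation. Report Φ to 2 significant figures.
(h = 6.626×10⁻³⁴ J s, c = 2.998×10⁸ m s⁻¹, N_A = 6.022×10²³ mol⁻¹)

Product: 0.293 mmol = 2.93×10⁻⁴ mol.
Photon energy at 331 nm: hc/λ = (6.626×10⁻³⁴)(2.998×10⁸)/(331×10⁻⁹) = 6.001×10⁻¹⁹ J.
Energy delivered: (324 W m⁻²)(2.91×10⁻⁴ m²)(2448 s) = 230.8 J.
Photons incident: 230.8 / 6.001×10⁻¹⁹ = 3.846×10²⁰, i.e. 3.846×10²⁰/6.022×10²³ = 6.387×10⁻⁴ mol.
Φ = 2.93×10⁻⁴ mol / 6.387×10⁻⁴ mol photons = 0.46.

Φ = 0.46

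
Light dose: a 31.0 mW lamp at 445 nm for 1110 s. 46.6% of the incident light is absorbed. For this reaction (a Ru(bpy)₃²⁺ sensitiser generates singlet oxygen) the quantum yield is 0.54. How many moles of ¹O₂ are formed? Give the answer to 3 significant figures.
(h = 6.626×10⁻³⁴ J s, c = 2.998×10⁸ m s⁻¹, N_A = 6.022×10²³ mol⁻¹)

3.22×10⁻⁵ mol

Photon energy at 445 nm: hc/λ = (6.626×10⁻³⁴)(2.998×10⁸)/(445×10⁻⁹) = 4.464×10⁻¹⁹ J.
Energy delivered: (31.0 mW)(1110 s) = 34.41 J.
Photons incident: 34.41 / 4.464×10⁻¹⁹ = 7.708×10¹⁹, i.e. 7.708×10¹⁹/6.022×10²³ = 1.280×10⁻⁴ mol.
Photons absorbed: 0.466 × 1.280×10⁻⁴ = 5.965×10⁻⁵ mol.
Product: Φ × n_abs = 0.54 × 5.965×10⁻⁵ = 3.221×10⁻⁵ mol.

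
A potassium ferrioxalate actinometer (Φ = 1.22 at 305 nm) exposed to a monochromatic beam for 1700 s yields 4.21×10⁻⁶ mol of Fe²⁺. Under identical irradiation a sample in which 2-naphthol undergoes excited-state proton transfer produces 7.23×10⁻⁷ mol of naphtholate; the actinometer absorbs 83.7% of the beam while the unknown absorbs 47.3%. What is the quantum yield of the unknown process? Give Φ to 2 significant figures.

Φ = 0.37

Photons absorbed by the actinometer: 4.21×10⁻⁶ / 1.22 = 3.451×10⁻⁶ mol.
Incident flux: 3.451×10⁻⁶ / 0.837 = 4.123×10⁻⁶ einstein.
Absorbed by unknown: 0.473 × 4.123×10⁻⁶ = 1.950×10⁻⁶ mol.
Φ(unknown) = 7.23×10⁻⁷ / 1.950×10⁻⁶ = 0.37.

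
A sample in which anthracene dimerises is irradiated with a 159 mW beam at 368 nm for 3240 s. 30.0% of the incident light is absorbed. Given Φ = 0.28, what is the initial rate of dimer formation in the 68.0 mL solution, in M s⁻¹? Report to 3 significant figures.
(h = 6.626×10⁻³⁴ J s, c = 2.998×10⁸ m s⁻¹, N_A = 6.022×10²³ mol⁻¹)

Photon energy at 368 nm: hc/λ = (6.626×10⁻³⁴)(2.998×10⁸)/(368×10⁻⁹) = 5.398×10⁻¹⁹ J.
Energy delivered: (159 mW)(3240 s) = 515.2 J.
Photons incident: 515.2 / 5.398×10⁻¹⁹ = 9.544×10²⁰, i.e. 9.544×10²⁰/6.022×10²³ = 0.001585 mol.
Photons absorbed: 0.300 × 0.001585 = 4.755×10⁻⁴ mol.
Product formed: 0.28 × 4.755×10⁻⁴ = 1.331×10⁻⁴ mol.
Rate: 1.331×10⁻⁴ mol / (3240 s × 0.068 L) = 6.04×10⁻⁷ M s⁻¹.

6.04×10⁻⁷ M s⁻¹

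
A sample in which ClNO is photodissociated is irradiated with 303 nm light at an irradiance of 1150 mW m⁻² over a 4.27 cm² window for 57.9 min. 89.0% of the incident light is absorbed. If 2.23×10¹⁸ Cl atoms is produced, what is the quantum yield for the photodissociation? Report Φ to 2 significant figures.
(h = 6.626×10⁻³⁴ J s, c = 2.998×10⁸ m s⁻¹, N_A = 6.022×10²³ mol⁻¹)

Product: 2.23×10¹⁸ / 6.022×10²³ = 3.703×10⁻⁶ mol.
Photon energy at 303 nm: hc/λ = (6.626×10⁻³⁴)(2.998×10⁸)/(303×10⁻⁹) = 6.556×10⁻¹⁹ J.
Energy delivered: (1150 mW m⁻²)(4.27×10⁻⁴ m²)(3474 s) = 1.706 J.
Photons incident: 1.706 / 6.556×10⁻¹⁹ = 2.602×10¹⁸, i.e. 2.602×10¹⁸/6.022×10²³ = 4.321×10⁻⁶ mol.
Photons absorbed: 0.890 × 4.321×10⁻⁶ = 3.846×10⁻⁶ mol.
Φ = 3.703×10⁻⁶ mol / 3.846×10⁻⁶ mol photons = 0.96.

Φ = 0.96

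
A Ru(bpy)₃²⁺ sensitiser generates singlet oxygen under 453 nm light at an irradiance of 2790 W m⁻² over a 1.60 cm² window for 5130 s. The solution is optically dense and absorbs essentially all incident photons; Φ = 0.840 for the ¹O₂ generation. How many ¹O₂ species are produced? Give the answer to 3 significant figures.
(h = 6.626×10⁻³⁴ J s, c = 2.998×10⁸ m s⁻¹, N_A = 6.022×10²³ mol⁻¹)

Photon energy at 453 nm: hc/λ = (6.626×10⁻³⁴)(2.998×10⁸)/(453×10⁻⁹) = 4.385×10⁻¹⁹ J.
Energy delivered: (2790 W m⁻²)(1.60×10⁻⁴ m²)(5130 s) = 2290 J.
Photons incident: 2290 / 4.385×10⁻¹⁹ = 5.222×10²¹, i.e. 5.222×10²¹/6.022×10²³ = 0.008672 mol.
Product: Φ × n_abs = 0.840 × 0.008672 = 0.007284 mol.
As a count: 0.007284 × 6.022×10²³ = 4.39×10²¹.

4.39×10²¹ species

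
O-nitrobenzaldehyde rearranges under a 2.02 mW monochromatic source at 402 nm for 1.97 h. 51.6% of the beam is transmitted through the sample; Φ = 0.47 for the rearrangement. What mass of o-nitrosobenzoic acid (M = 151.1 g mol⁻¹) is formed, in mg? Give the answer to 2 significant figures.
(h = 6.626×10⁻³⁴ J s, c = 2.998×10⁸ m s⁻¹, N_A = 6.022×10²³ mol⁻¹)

Photon energy at 402 nm: hc/λ = (6.626×10⁻³⁴)(2.998×10⁸)/(402×10⁻⁹) = 4.941×10⁻¹⁹ J.
Energy delivered: (2.02 mW)(7092 s) = 14.33 J.
Photons incident: 14.33 / 4.941×10⁻¹⁹ = 2.900×10¹⁹, i.e. 2.900×10¹⁹/6.022×10²³ = 4.816×10⁻⁵ mol.
Fraction absorbed: 1 − 51.6/100 = 0.4840.
Photons absorbed: 0.4840 × 4.816×10⁻⁵ = 2.331×10⁻⁵ mol.
Product: Φ × n_abs = 0.47 × 2.331×10⁻⁵ = 1.096×10⁻⁵ mol.
Mass: 1.096×10⁻⁵ × 151.1 = 0.001656 g = 1.7 mg.

1.7 mg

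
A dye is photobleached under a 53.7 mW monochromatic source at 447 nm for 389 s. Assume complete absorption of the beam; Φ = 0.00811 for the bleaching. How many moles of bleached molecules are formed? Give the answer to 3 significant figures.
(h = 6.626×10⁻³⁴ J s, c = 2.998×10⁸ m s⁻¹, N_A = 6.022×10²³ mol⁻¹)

Photon energy at 447 nm: hc/λ = (6.626×10⁻³⁴)(2.998×10⁸)/(447×10⁻⁹) = 4.444×10⁻¹⁹ J.
Energy delivered: (53.7 mW)(389 s) = 20.89 J.
Photons incident: 20.89 / 4.444×10⁻¹⁹ = 4.701×10¹⁹, i.e. 4.701×10¹⁹/6.022×10²³ = 7.806×10⁻⁵ mol.
Product: Φ × n_abs = 0.00811 × 7.806×10⁻⁵ = 6.331×10⁻⁷ mol.

6.33×10⁻⁷ mol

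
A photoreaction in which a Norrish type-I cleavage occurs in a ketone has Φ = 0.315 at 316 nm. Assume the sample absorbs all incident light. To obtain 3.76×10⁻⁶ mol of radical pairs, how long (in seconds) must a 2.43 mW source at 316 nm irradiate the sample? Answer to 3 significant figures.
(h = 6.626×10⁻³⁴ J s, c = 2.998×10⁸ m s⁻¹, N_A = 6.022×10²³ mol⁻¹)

t ≈ 1860 s

Photons that must be absorbed: 3.76×10⁻⁶ / 0.315 = 1.194×10⁻⁵ mol.
Photon energy: hc/λ = 6.286×10⁻¹⁹ J; per mole, 3.785×10⁵ J mol⁻¹.
Energy required: 1.194×10⁻⁵ × 3.785×10⁵ = 4.519 J.
Time: 4.519 J / 0.00243 W = 1860 s.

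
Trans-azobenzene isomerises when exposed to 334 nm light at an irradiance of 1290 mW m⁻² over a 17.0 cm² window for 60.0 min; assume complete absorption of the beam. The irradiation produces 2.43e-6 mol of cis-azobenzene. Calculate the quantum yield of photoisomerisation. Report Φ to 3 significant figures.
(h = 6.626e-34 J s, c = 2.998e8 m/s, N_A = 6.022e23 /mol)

Φ = 0.110

Photon energy at 334 nm: hc/λ = (6.626e-34)(2.998e8)/(334e-9) = 5.948e-19 J.
Energy delivered: (1290 mW m⁻²)(17.0e-4 m²)(3600 s) = 7.895 J.
Photons incident: 7.895 / 5.948e-19 = 1.327e19, i.e. 1.327e19/6.022e23 = 2.204e-5 mol.
Φ = 2.43e-6 mol / 2.204e-5 mol photons = 0.110.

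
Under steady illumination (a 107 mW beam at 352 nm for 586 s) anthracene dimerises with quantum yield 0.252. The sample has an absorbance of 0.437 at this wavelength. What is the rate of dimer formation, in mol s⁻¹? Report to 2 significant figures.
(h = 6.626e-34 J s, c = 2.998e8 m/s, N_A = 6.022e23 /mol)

5.0e-8 mol s⁻¹

Photon energy at 352 nm: hc/λ = (6.626e-34)(2.998e8)/(352e-9) = 5.643e-19 J.
Energy delivered: (107 mW)(586 s) = 62.70 J.
Photons incident: 62.70 / 5.643e-19 = 1.111e20, i.e. 1.111e20/6.022e23 = 1.845e-4 mol.
Fraction absorbed: 1 − 10^(−0.437) = 0.6344.
Photons absorbed: 0.6344 × 1.845e-4 = 1.170e-4 mol.
Product formed: 0.252 × 1.170e-4 = 2.948e-5 mol.
Rate: 2.948e-5 / 586 s = 5.0e-8 mol s⁻¹.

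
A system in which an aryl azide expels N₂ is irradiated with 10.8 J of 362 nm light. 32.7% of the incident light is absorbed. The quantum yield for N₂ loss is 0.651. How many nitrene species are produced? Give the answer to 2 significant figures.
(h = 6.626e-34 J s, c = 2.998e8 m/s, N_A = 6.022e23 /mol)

Photon energy at 362 nm: hc/λ = (6.626e-34)(2.998e8)/(362e-9) = 5.487e-19 J.
Photons incident: 10.8 / 5.487e-19 = 1.968e19, i.e. 1.968e19/6.022e23 = 3.268e-5 mol.
Photons absorbed: 0.327 × 3.268e-5 = 1.069e-5 mol.
Product: Φ × n_abs = 0.651 × 1.069e-5 = 6.959e-6 mol.
As a count: 6.959e-6 × 6.022e23 = 4.2e18.

4.2e18 species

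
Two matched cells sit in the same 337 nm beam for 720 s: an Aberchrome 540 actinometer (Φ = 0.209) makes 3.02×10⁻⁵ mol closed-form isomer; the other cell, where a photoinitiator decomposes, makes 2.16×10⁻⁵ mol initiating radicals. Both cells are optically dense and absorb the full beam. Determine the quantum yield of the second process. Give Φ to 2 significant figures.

Φ = 0.15

Photons absorbed by the actinometer: 3.02×10⁻⁵ / 0.209 = 1.445×10⁻⁴ mol.
Φ(unknown) = 2.16×10⁻⁵ / 1.445×10⁻⁴ = 0.15.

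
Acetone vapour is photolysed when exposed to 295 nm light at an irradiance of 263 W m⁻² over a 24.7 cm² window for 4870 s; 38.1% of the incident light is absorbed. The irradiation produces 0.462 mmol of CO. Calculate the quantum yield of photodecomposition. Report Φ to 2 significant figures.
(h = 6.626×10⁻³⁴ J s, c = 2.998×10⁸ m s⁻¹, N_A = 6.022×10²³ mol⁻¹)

Product: 0.462 mmol = 4.62×10⁻⁴ mol.
Photon energy at 295 nm: hc/λ = (6.626×10⁻³⁴)(2.998×10⁸)/(295×10⁻⁹) = 6.734×10⁻¹⁹ J.
Energy delivered: (263 W m⁻²)(24.7×10⁻⁴ m²)(4870 s) = 3164 J.
Photons incident: 3164 / 6.734×10⁻¹⁹ = 4.699×10²¹, i.e. 4.699×10²¹/6.022×10²³ = 0.007803 mol.
Photons absorbed: 0.381 × 0.007803 = 0.002973 mol.
Φ = 4.62×10⁻⁴ mol / 0.002973 mol photons = 0.16.

Φ = 0.16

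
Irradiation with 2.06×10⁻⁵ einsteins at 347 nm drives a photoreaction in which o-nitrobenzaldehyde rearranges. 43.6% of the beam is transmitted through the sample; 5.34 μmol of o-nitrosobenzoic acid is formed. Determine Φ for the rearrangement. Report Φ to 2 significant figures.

Φ = 0.46

Product: 5.34 μmol = 5.34×10⁻⁶ mol.
Fraction absorbed: 1 − 43.6/100 = 0.5640.
Photons absorbed: 0.5640 × 2.06×10⁻⁵ = 1.162×10⁻⁵ mol.
Φ = 5.34×10⁻⁶ mol / 1.162×10⁻⁵ mol photons = 0.46.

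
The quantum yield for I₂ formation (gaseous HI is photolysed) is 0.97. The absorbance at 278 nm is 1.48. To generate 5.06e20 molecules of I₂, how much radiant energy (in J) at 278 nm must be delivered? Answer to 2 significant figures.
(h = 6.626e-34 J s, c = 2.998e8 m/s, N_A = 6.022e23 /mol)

390 J

Product: 5.06e20 / 6.022e23 = 8.403e-4 mol.
Photons that must be absorbed: 8.403e-4 / 0.97 = 8.663e-4 mol.
Fraction absorbed: 1 − 10^(−1.48) = 0.9669.
Incident photons needed: 8.663e-4 / 0.9669 = 8.960e-4 mol.
Photon energy: hc/λ = 7.146e-19 J; per mole, 4.303e5 J mol⁻¹.
Energy required: 8.960e-4 × 4.303e5 = 390 J.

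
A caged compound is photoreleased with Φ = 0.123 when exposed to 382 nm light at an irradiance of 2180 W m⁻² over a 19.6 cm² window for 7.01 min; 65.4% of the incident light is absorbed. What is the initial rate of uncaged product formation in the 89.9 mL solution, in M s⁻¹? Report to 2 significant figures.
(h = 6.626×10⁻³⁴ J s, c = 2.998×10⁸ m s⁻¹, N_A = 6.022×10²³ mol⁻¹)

Photon energy at 382 nm: hc/λ = (6.626×10⁻³⁴)(2.998×10⁸)/(382×10⁻⁹) = 5.200×10⁻¹⁹ J.
Energy delivered: (2180 W m⁻²)(19.6×10⁻⁴ m²)(420.6 s) = 1797 J.
Photons incident: 1797 / 5.200×10⁻¹⁹ = 3.456×10²¹, i.e. 3.456×10²¹/6.022×10²³ = 0.005739 mol.
Photons absorbed: 0.654 × 0.005739 = 0.003753 mol.
Product formed: 0.123 × 0.003753 = 4.616×10⁻⁴ mol.
Rate: 4.616×10⁻⁴ mol / (420.6 s × 0.0899 L) = 1.2×10⁻⁵ M s⁻¹.

1.2×10⁻⁵ M s⁻¹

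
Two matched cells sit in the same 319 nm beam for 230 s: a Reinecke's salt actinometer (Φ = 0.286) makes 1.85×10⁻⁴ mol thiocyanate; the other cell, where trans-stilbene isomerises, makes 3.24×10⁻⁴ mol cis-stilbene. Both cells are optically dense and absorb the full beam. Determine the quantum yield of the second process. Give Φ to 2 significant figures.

Photons absorbed by the actinometer: 1.85×10⁻⁴ / 0.286 = 6.469×10⁻⁴ mol.
Φ(unknown) = 3.24×10⁻⁴ / 6.469×10⁻⁴ = 0.50.

Φ = 0.50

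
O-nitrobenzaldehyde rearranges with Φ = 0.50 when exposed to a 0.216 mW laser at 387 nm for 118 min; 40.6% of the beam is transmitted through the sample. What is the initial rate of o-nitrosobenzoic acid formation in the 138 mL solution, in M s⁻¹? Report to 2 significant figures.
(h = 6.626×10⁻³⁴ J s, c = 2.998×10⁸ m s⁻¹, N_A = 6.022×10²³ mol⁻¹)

Photon energy at 387 nm: hc/λ = (6.626×10⁻³⁴)(2.998×10⁸)/(387×10⁻⁹) = 5.133×10⁻¹⁹ J.
Energy delivered: (0.216 mW)(7080 s) = 1.529 J.
Photons incident: 1.529 / 5.133×10⁻¹⁹ = 2.979×10¹⁸, i.e. 2.979×10¹⁸/6.022×10²³ = 4.947×10⁻⁶ mol.
Fraction absorbed: 1 − 40.6/100 = 0.5940.
Photons absorbed: 0.5940 × 4.947×10⁻⁶ = 2.939×10⁻⁶ mol.
Product formed: 0.50 × 2.939×10⁻⁶ = 1.470×10⁻⁶ mol.
Rate: 1.470×10⁻⁶ mol / (7080 s × 0.138 L) = 1.5×10⁻⁹ M s⁻¹.

1.5×10⁻⁹ M s⁻¹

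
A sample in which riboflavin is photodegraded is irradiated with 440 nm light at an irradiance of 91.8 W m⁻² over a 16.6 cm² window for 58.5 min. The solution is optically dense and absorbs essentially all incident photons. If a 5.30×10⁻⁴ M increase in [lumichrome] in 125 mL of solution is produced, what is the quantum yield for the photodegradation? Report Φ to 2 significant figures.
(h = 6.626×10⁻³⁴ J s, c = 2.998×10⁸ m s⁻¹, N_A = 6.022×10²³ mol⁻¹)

Φ = 0.034

Product: (5.30×10⁻⁴ M)(0.125 L) = 6.625×10⁻⁵ mol.
Photon energy at 440 nm: hc/λ = (6.626×10⁻³⁴)(2.998×10⁸)/(440×10⁻⁹) = 4.515×10⁻¹⁹ J.
Energy delivered: (91.8 W m⁻²)(16.6×10⁻⁴ m²)(3510 s) = 534.9 J.
Photons incident: 534.9 / 4.515×10⁻¹⁹ = 1.185×10²¹, i.e. 1.185×10²¹/6.022×10²³ = 0.001968 mol.
Φ = 6.625×10⁻⁵ mol / 0.001968 mol photons = 0.034.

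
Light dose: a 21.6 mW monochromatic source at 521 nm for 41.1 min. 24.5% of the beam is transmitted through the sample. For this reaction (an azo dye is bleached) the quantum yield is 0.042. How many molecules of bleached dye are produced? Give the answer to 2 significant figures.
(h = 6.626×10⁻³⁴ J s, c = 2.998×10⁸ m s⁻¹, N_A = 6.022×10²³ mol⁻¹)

Photon energy at 521 nm: hc/λ = (6.626×10⁻³⁴)(2.998×10⁸)/(521×10⁻⁹) = 3.813×10⁻¹⁹ J.
Energy delivered: (21.6 mW)(2466 s) = 53.27 J.
Photons incident: 53.27 / 3.813×10⁻¹⁹ = 1.397×10²⁰, i.e. 1.397×10²⁰/6.022×10²³ = 2.320×10⁻⁴ mol.
Fraction absorbed: 1 − 24.5/100 = 0.7550.
Photons absorbed: 0.7550 × 2.320×10⁻⁴ = 1.752×10⁻⁴ mol.
Product: Φ × n_abs = 0.042 × 1.752×10⁻⁴ = 7.358×10⁻⁶ mol.
As a count: 7.358×10⁻⁶ × 6.022×10²³ = 4.4×10¹⁸.

4.4×10¹⁸ molecules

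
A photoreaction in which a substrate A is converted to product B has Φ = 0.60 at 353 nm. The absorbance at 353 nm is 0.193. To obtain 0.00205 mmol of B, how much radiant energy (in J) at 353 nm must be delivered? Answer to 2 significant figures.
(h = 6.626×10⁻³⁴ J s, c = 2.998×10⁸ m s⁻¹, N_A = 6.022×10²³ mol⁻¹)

Product: 0.00205 mmol = 2.05×10⁻⁶ mol.
Photons that must be absorbed: 2.05×10⁻⁶ / 0.60 = 3.417×10⁻⁶ mol.
Fraction absorbed: 1 − 10^(−0.193) = 0.3588.
Incident photons needed: 3.417×10⁻⁶ / 0.3588 = 9.523×10⁻⁶ mol.
Photon energy: hc/λ = 5.627×10⁻¹⁹ J; per mole, 3.389×10⁵ J mol⁻¹.
Energy required: 9.523×10⁻⁶ × 3.389×10⁵ = 3.2 J.

3.2 J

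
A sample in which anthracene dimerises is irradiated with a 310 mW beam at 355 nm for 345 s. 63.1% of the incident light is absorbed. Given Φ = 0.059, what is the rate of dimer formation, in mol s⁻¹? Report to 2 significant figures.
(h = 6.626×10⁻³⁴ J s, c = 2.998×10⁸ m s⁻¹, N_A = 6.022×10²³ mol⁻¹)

3.4×10⁻⁸ mol s⁻¹

Photon energy at 355 nm: hc/λ = (6.626×10⁻³⁴)(2.998×10⁸)/(355×10⁻⁹) = 5.596×10⁻¹⁹ J.
Energy delivered: (310 mW)(345 s) = 107.0 J.
Photons incident: 107.0 / 5.596×10⁻¹⁹ = 1.912×10²⁰, i.e. 1.912×10²⁰/6.022×10²³ = 3.175×10⁻⁴ mol.
Photons absorbed: 0.631 × 3.175×10⁻⁴ = 2.003×10⁻⁴ mol.
Product formed: 0.059 × 2.003×10⁻⁴ = 1.182×10⁻⁵ mol.
Rate: 1.182×10⁻⁵ / 345 s = 3.4×10⁻⁸ mol s⁻¹.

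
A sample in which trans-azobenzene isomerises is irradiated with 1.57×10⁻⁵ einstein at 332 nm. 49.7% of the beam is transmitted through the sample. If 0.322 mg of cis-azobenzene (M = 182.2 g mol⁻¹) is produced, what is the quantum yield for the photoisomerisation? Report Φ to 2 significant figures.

Φ = 0.22

Product: 0.322 mg / 182.2 g mol⁻¹ = 1.767×10⁻⁶ mol.
Fraction absorbed: 1 − 49.7/100 = 0.5030.
Photons absorbed: 0.5030 × 1.57×10⁻⁵ = 7.897×10⁻⁶ mol.
Φ = 1.767×10⁻⁶ mol / 7.897×10⁻⁶ mol photons = 0.22.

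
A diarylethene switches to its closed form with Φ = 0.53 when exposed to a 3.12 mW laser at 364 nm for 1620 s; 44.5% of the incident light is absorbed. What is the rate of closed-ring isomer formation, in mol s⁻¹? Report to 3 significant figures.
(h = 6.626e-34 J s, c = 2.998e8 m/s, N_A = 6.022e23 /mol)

Photon energy at 364 nm: hc/λ = (6.626e-34)(2.998e8)/(364e-9) = 5.457e-19 J.
Energy delivered: (3.12 mW)(1620 s) = 5.054 J.
Photons incident: 5.054 / 5.457e-19 = 9.261e18, i.e. 9.261e18/6.022e23 = 1.538e-5 mol.
Photons absorbed: 0.445 × 1.538e-5 = 6.844e-6 mol.
Product formed: 0.53 × 6.844e-6 = 3.627e-6 mol.
Rate: 3.627e-6 / 1620 s = 2.24e-9 mol s⁻¹.

2.24e-9 mol s⁻¹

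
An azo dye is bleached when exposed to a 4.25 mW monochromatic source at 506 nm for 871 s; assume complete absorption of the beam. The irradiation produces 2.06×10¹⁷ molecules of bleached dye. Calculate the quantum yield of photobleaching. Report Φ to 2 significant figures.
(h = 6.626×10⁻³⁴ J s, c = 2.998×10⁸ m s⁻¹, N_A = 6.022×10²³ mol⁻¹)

Product: 2.06×10¹⁷ / 6.022×10²³ = 3.421×10⁻⁷ mol.
Photon energy at 506 nm: hc/λ = (6.626×10⁻³⁴)(2.998×10⁸)/(506×10⁻⁹) = 3.926×10⁻¹⁹ J.
Energy delivered: (4.25 mW)(871 s) = 3.702 J.
Photons incident: 3.702 / 3.926×10⁻¹⁹ = 9.429×10¹⁸, i.e. 9.429×10¹⁸/6.022×10²³ = 1.566×10⁻⁵ mol.
Φ = 3.421×10⁻⁷ mol / 1.566×10⁻⁵ mol photons = 0.022.

Φ = 0.022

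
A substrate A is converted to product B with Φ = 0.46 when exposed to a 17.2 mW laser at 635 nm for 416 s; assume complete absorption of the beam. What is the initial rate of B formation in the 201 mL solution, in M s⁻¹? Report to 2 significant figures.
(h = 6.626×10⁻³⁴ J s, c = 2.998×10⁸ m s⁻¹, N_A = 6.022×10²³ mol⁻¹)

Photon energy at 635 nm: hc/λ = (6.626×10⁻³⁴)(2.998×10⁸)/(635×10⁻⁹) = 3.128×10⁻¹⁹ J.
Energy delivered: (17.2 mW)(416 s) = 7.155 J.
Photons incident: 7.155 / 3.128×10⁻¹⁹ = 2.287×10¹⁹, i.e. 2.287×10¹⁹/6.022×10²³ = 3.798×10⁻⁵ mol.
Product formed: 0.46 × 3.798×10⁻⁵ = 1.747×10⁻⁵ mol.
Rate: 1.747×10⁻⁵ mol / (416 s × 0.201 L) = 2.1×10⁻⁷ M s⁻¹.

2.1×10⁻⁷ M s⁻¹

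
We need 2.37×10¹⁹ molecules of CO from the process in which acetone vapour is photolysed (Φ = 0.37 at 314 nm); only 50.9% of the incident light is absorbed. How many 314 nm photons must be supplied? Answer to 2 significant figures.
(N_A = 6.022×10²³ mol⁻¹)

Product: 2.37×10¹⁹ / 6.022×10²³ = 3.936×10⁻⁵ mol.
Photons that must be absorbed: 3.936×10⁻⁵ / 0.37 = 1.064×10⁻⁴ mol.
Incident photons needed: 1.064×10⁻⁴ / 0.509 = 2.090×10⁻⁴ mol.
Photon count: 2.090×10⁻⁴ × 6.022×10²³ = 1.3×10²⁰.

1.3×10²⁰ photons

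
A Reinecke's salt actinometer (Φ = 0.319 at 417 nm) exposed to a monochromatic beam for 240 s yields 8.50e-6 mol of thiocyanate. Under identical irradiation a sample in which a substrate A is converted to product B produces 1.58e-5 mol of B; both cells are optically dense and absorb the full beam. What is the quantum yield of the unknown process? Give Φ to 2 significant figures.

Φ = 0.59

Photons absorbed by the actinometer: 8.50e-6 / 0.319 = 2.665e-5 mol.
Φ(unknown) = 1.58e-5 / 2.665e-5 = 0.59.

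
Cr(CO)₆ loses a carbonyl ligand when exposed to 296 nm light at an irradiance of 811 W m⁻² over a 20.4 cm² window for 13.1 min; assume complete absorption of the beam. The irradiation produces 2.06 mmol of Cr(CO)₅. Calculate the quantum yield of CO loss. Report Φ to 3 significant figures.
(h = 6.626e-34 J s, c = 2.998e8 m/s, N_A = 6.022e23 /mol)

Φ = 0.640

Product: 2.06 mmol = 0.00206 mol.
Photon energy at 296 nm: hc/λ = (6.626e-34)(2.998e8)/(296e-9) = 6.711e-19 J.
Energy delivered: (811 W m⁻²)(20.4e-4 m²)(786 s) = 1300 J.
Photons incident: 1300 / 6.711e-19 = 1.937e21, i.e. 1.937e21/6.022e23 = 0.003217 mol.
Φ = 0.00206 mol / 0.003217 mol photons = 0.640.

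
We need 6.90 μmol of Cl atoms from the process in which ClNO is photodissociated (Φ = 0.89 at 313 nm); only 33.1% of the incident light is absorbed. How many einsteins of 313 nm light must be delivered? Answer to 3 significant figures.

Product: 6.90 μmol = 6.90×10⁻⁶ mol.
Photons that must be absorbed: 6.90×10⁻⁶ / 0.89 = 7.753×10⁻⁶ mol.
Incident photons needed: 7.753×10⁻⁶ / 0.331 = 2.342×10⁻⁵ mol.

2.34×10⁻⁵ einstein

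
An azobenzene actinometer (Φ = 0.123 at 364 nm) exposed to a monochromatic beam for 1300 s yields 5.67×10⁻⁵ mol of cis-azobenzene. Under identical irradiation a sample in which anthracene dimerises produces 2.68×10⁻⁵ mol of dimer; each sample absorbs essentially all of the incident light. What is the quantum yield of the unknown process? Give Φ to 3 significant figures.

Photons absorbed by the actinometer: 5.67×10⁻⁵ / 0.123 = 4.610×10⁻⁴ mol.
Φ(unknown) = 2.68×10⁻⁵ / 4.610×10⁻⁴ = 0.0581.

Φ = 0.0581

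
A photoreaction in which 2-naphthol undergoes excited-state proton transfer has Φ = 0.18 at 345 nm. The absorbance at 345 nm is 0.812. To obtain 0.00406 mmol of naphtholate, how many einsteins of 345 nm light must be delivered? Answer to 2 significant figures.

2.7×10⁻⁵ einstein

Product: 0.00406 mmol = 4.06×10⁻⁶ mol.
Photons that must be absorbed: 4.06×10⁻⁶ / 0.18 = 2.256×10⁻⁵ mol.
Fraction absorbed: 1 − 10^(−0.812) = 0.8458.
Incident photons needed: 2.256×10⁻⁵ / 0.8458 = 2.667×10⁻⁵ mol.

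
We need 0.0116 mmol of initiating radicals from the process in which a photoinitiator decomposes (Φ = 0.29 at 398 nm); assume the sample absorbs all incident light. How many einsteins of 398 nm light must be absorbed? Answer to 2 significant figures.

4.0×10⁻⁵ einstein

Product: 0.0116 mmol = 1.16×10⁻⁵ mol.
Photons that must be absorbed: 1.16×10⁻⁵ / 0.29 = 4.000×10⁻⁵ mol.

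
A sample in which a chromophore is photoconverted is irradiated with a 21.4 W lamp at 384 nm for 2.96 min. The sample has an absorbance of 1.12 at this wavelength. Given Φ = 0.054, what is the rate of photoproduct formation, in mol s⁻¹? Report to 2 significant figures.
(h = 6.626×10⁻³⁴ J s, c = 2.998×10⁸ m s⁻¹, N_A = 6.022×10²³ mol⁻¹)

Photon energy at 384 nm: hc/λ = (6.626×10⁻³⁴)(2.998×10⁸)/(384×10⁻⁹) = 5.173×10⁻¹⁹ J.
Energy delivered: (21.4 W)(177.6 s) = 3801 J.
Photons incident: 3801 / 5.173×10⁻¹⁹ = 7.348×10²¹, i.e. 7.348×10²¹/6.022×10²³ = 0.01220 mol.
Fraction absorbed: 1 − 10^(−1.12) = 0.9241.
Photons absorbed: 0.9241 × 0.01220 = 0.01127 mol.
Product formed: 0.054 × 0.01127 = 6.086×10⁻⁴ mol.
Rate: 6.086×10⁻⁴ / 177.6 s = 3.4×10⁻⁶ mol s⁻¹.

3.4×10⁻⁶ mol s⁻¹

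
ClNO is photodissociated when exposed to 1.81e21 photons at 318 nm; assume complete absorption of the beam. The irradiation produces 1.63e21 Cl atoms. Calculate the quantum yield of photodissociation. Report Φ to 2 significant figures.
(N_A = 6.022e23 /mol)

Product: 1.63e21 / 6.022e23 = 0.002707 mol.
Moles of photons: 1.81e21 / 6.022e23 = 0.003006 mol.
Φ = 0.002707 mol / 0.003006 mol photons = 0.90.

Φ = 0.90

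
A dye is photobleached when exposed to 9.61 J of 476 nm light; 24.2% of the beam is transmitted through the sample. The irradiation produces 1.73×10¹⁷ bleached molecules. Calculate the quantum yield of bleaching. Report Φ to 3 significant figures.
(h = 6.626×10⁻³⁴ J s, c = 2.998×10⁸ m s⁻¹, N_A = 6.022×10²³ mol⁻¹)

Product: 1.73×10¹⁷ / 6.022×10²³ = 2.873×10⁻⁷ mol.
Photon energy at 476 nm: hc/λ = (6.626×10⁻³⁴)(2.998×10⁸)/(476×10⁻⁹) = 4.173×10⁻¹⁹ J.
Photons incident: 9.61 / 4.173×10⁻¹⁹ = 2.303×10¹⁹, i.e. 2.303×10¹⁹/6.022×10²³ = 3.824×10⁻⁵ mol.
Fraction absorbed: 1 − 24.2/100 = 0.7580.
Photons absorbed: 0.7580 × 3.824×10⁻⁵ = 2.899×10⁻⁵ mol.
Φ = 2.873×10⁻⁷ mol / 2.899×10⁻⁵ mol photons = 0.00991.

Φ = 0.00991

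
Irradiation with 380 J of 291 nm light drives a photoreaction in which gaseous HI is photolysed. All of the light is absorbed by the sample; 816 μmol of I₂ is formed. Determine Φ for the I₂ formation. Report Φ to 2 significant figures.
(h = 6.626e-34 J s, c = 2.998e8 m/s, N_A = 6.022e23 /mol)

Φ = 0.88

Product: 816 μmol = 8.16e-4 mol.
Photon energy at 291 nm: hc/λ = (6.626e-34)(2.998e8)/(291e-9) = 6.826e-19 J.
Photons incident: 380 / 6.826e-19 = 5.567e20, i.e. 5.567e20/6.022e23 = 9.244e-4 mol.
Φ = 8.16e-4 mol / 9.244e-4 mol photons = 0.88.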